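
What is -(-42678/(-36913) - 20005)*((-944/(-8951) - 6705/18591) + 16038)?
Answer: 656884704945687759403/2047540005811 ≈ 3.2082e+8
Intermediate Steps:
-(-42678/(-36913) - 20005)*((-944/(-8951) - 6705/18591) + 16038) = -(-42678*(-1/36913) - 20005)*((-944*(-1/8951) - 6705*1/18591) + 16038) = -(42678/36913 - 20005)*((944/8951 - 2235/6197) + 16038) = -(-738401887)*(-14155517/55469347 + 16038)/36913 = -(-738401887)*889603231669/(36913*55469347) = -1*(-656884704945687759403/2047540005811) = 656884704945687759403/2047540005811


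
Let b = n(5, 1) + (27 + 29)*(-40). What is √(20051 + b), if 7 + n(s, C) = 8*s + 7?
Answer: √17851 ≈ 133.61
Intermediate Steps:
n(s, C) = 8*s (n(s, C) = -7 + (8*s + 7) = -7 + (7 + 8*s) = 8*s)
b = -2200 (b = 8*5 + (27 + 29)*(-40) = 40 + 56*(-40) = 40 - 2240 = -2200)
√(20051 + b) = √(20051 - 2200) = √17851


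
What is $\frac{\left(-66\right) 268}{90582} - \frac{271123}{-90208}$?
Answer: $\frac{3827210747}{1361870176} \approx 2.8103$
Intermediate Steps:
$\frac{\left(-66\right) 268}{90582} - \frac{271123}{-90208} = \left(-17688\right) \frac{1}{90582} - - \frac{271123}{90208} = - \frac{2948}{15097} + \frac{271123}{90208} = \frac{3827210747}{1361870176}$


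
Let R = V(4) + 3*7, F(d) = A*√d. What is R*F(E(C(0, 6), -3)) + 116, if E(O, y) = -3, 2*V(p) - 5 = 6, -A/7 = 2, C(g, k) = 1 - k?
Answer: 116 - 371*I*√3 ≈ 116.0 - 642.59*I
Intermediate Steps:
A = -14 (A = -7*2 = -14)
V(p) = 11/2 (V(p) = 5/2 + (½)*6 = 5/2 + 3 = 11/2)
F(d) = -14*√d
R = 53/2 (R = 11/2 + 3*7 = 11/2 + 21 = 53/2 ≈ 26.500)
R*F(E(C(0, 6), -3)) + 116 = 53*(-14*I*√3)/2 + 116 = -371*I*√3 + 116 = 116 - 371*I*√3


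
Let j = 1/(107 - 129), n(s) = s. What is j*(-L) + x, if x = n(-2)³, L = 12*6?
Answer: -52/11 ≈ -4.7273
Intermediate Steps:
L = 72
j = -1/22 (j = 1/(-22) = -1/22 ≈ -0.045455)
x = -8 (x = (-2)³ = -8)
j*(-L) + x = -(-1)*72/22 - 8 = -1/22*(-72) - 8 = 36/11 - 8 = -52/11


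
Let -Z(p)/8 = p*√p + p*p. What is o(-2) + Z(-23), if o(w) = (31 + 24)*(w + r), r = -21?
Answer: -5497 + 184*I*√23 ≈ -5497.0 + 882.43*I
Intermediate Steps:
Z(p) = -8*p² - 8*p^(3/2) (Z(p) = -8*(p*√p + p*p) = -8*(p^(3/2) + p²) = -8*(p² + p^(3/2)) = -8*p² - 8*p^(3/2))
o(w) = -1155 + 55*w (o(w) = (31 + 24)*(w - 21) = 55*(-21 + w) = -1155 + 55*w)
o(-2) + Z(-23) = (-1155 + 55*(-2)) + (-8*(-23)² - (-184)*I*√23) = (-1155 - 110) + (-8*529 - (-184)*I*√23) = -1265 + (-4232 + 184*I*√23) = -5497 + 184*I*√23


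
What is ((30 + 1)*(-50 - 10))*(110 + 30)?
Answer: -260400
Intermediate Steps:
((30 + 1)*(-50 - 10))*(110 + 30) = (31*(-60))*140 = -1860*140 = -260400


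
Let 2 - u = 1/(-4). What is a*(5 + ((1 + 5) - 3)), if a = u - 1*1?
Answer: 10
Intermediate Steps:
u = 9/4 (u = 2 - 1/(-4) = 2 - 1*(-¼) = 2 + ¼ = 9/4 ≈ 2.2500)
a = 5/4 (a = 9/4 - 1*1 = 9/4 - 1 = 5/4 ≈ 1.2500)
a*(5 + ((1 + 5) - 3)) = 5*(5 + ((1 + 5) - 3))/4 = 5*(5 + (6 - 3))/4 = 5*(5 + 3)/4 = (5/4)*8 = 10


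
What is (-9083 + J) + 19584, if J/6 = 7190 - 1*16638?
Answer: -46187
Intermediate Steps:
J = -56688 (J = 6*(7190 - 1*16638) = 6*(7190 - 16638) = 6*(-9448) = -56688)
(-9083 + J) + 19584 = (-9083 - 56688) + 19584 = -65771 + 19584 = -46187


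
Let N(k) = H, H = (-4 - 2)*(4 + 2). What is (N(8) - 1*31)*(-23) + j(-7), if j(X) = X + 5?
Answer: 1539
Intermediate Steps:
j(X) = 5 + X
H = -36 (H = -6*6 = -36)
N(k) = -36
(N(8) - 1*31)*(-23) + j(-7) = (-36 - 1*31)*(-23) + (5 - 7) = (-36 - 31)*(-23) - 2 = -67*(-23) - 2 = 1541 - 2 = 1539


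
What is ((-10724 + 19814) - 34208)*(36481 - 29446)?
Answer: -176705130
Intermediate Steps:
((-10724 + 19814) - 34208)*(36481 - 29446) = (9090 - 34208)*7035 = -25118*7035 = -176705130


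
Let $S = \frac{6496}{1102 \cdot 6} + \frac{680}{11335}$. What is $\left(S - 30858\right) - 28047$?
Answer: $- \frac{7611510491}{129219} \approx -58904.0$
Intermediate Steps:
$S = \frac{134704}{129219}$ ($S = \frac{6496}{6612} + 680 \cdot \frac{1}{11335} = 6496 \cdot \frac{1}{6612} + \frac{136}{2267} = \frac{56}{57} + \frac{136}{2267} = \frac{134704}{129219} \approx 1.0424$)
$\left(S - 30858\right) - 28047 = \left(\frac{134704}{129219} - 30858\right) - 28047 = - \frac{3987305198}{129219} - 28047 = - \frac{7611510491}{129219}$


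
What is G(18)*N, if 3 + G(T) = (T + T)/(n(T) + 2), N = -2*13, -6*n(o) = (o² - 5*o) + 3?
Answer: 2574/25 ≈ 102.96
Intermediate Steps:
n(o) = -½ - o²/6 + 5*o/6 (n(o) = -((o² - 5*o) + 3)/6 = -(3 + o² - 5*o)/6 = -½ - o²/6 + 5*o/6)
N = -26
G(T) = -3 + 2*T/(3/2 - T²/6 + 5*T/6) (G(T) = -3 + (T + T)/((-½ - T²/6 + 5*T/6) + 2) = -3 + (2*T)/(3/2 - T²/6 + 5*T/6) = -3 + 2*T/(3/2 - T²/6 + 5*T/6))
G(18)*N = (3*(-9 + 18² - 1*18)/(9 - 1*18² + 5*18))*(-26) = (3*(-9 + 324 - 18)/(9 - 1*324 + 90))*(-26) = (3*297/(9 - 324 + 90))*(-26) = (3*297/(-225))*(-26) = (3*(-1/225)*297)*(-26) = -99/25*(-26) = 2574/25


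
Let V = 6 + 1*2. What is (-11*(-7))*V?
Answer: 616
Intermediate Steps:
V = 8 (V = 6 + 2 = 8)
(-11*(-7))*V = -11*(-7)*8 = 77*8 = 616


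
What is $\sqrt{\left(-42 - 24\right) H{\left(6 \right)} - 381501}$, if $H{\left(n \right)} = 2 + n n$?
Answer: $i \sqrt{384009} \approx 619.68 i$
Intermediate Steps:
$H{\left(n \right)} = 2 + n^{2}$
$\sqrt{\left(-42 - 24\right) H{\left(6 \right)} - 381501} = \sqrt{\left(-42 - 24\right) \left(2 + 6^{2}\right) - 381501} = \sqrt{- 66 \left(2 + 36\right) - 381501} = \sqrt{\left(-66\right) 38 - 381501} = \sqrt{-2508 - 381501} = \sqrt{-384009} = i \sqrt{384009}$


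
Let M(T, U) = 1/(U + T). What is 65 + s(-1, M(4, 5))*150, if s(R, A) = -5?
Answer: -685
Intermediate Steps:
M(T, U) = 1/(T + U)
65 + s(-1, M(4, 5))*150 = 65 - 5*150 = 65 - 750 = -685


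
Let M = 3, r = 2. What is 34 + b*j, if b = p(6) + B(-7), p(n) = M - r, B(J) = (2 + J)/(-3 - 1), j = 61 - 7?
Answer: 311/2 ≈ 155.50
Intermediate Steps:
j = 54
B(J) = -½ - J/4 (B(J) = (2 + J)/(-4) = (2 + J)*(-¼) = -½ - J/4)
p(n) = 1 (p(n) = 3 - 1*2 = 3 - 2 = 1)
b = 9/4 (b = 1 + (-½ - ¼*(-7)) = 1 + (-½ + 7/4) = 1 + 5/4 = 9/4 ≈ 2.2500)
34 + b*j = 34 + (9/4)*54 = 34 + 243/2 = 311/2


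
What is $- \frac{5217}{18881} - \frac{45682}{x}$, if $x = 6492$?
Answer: $- \frac{448195303}{61287726} \approx -7.313$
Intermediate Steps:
$- \frac{5217}{18881} - \frac{45682}{x} = - \frac{5217}{18881} - \frac{45682}{6492} = \left(-5217\right) \frac{1}{18881} - \frac{22841}{3246} = - \frac{5217}{18881} - \frac{22841}{3246} = - \frac{448195303}{61287726}$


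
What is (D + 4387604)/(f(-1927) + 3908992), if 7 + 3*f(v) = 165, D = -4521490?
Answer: -200829/5863567 ≈ -0.034250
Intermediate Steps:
f(v) = 158/3 (f(v) = -7/3 + (⅓)*165 = -7/3 + 55 = 158/3)
(D + 4387604)/(f(-1927) + 3908992) = (-4521490 + 4387604)/(158/3 + 3908992) = -133886/11727134/3 = -133886*3/11727134 = -200829/5863567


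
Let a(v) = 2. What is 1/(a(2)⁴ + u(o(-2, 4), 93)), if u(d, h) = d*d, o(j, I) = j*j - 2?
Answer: 1/20 ≈ 0.050000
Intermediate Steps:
o(j, I) = -2 + j² (o(j, I) = j² - 2 = -2 + j²)
u(d, h) = d²
1/(a(2)⁴ + u(o(-2, 4), 93)) = 1/(2⁴ + (-2 + (-2)²)²) = 1/(16 + (-2 + 4)²) = 1/(16 + 2²) = 1/(16 + 4) = 1/20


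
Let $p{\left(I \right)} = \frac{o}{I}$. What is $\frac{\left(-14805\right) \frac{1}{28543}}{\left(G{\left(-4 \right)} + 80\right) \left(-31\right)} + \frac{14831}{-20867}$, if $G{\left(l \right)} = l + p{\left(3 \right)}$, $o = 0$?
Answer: $- \frac{997035889013}{1403249576036} \approx -0.71052$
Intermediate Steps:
$p{\left(I \right)} = 0$ ($p{\left(I \right)} = \frac{0}{I} = 0$)
$G{\left(l \right)} = l$ ($G{\left(l \right)} = l + 0 = l$)
$\frac{\left(-14805\right) \frac{1}{28543}}{\left(G{\left(-4 \right)} + 80\right) \left(-31\right)} + \frac{14831}{-20867} = \frac{\left(-14805\right) \frac{1}{28543}}{\left(-4 + 80\right) \left(-31\right)} + \frac{14831}{-20867} = \frac{\left(-14805\right) \frac{1}{28543}}{76 \left(-31\right)} + 14831 \left(- \frac{1}{20867}\right) = - \frac{14805}{28543 \left(-2356\right)} - \frac{14831}{20867} = \left(- \frac{14805}{28543}\right) \left(- \frac{1}{2356}\right) - \frac{14831}{20867} = \frac{14805}{67247308} - \frac{14831}{20867} = - \frac{997035889013}{1403249576036}$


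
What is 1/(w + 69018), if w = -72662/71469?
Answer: 71469/4932574780 ≈ 1.4489e-5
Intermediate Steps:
w = -72662/71469 (w = -72662*1/71469 = -72662/71469 ≈ -1.0167)
1/(w + 69018) = 1/(-72662/71469 + 69018) = 1/(4932574780/71469) = 71469/4932574780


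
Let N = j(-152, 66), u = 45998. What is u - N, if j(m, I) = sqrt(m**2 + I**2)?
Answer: 45998 - 2*sqrt(6865) ≈ 45832.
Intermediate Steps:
j(m, I) = sqrt(I**2 + m**2)
N = 2*sqrt(6865) (N = sqrt(66**2 + (-152)**2) = sqrt(4356 + 23104) = sqrt(27460) = 2*sqrt(6865) ≈ 165.71)
u - N = 45998 - 2*sqrt(6865)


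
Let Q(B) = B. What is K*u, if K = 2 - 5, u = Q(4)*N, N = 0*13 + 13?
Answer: -156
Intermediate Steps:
N = 13 (N = 0 + 13 = 13)
u = 52 (u = 4*13 = 52)
K = -3
K*u = -3*52 = -156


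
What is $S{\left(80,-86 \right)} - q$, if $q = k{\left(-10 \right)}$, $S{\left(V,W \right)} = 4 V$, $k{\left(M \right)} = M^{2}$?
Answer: $220$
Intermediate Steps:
$q = 100$ ($q = \left(-10\right)^{2} = 100$)
$S{\left(80,-86 \right)} - q = 4 \cdot 80 - 100 = 320 - 100 = 220$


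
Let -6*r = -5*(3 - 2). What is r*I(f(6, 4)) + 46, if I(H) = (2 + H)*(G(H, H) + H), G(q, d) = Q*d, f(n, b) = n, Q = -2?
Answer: 6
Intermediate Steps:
G(q, d) = -2*d
I(H) = -H*(2 + H) (I(H) = (2 + H)*(-2*H + H) = (2 + H)*(-H) = -H*(2 + H))
r = 5/6 (r = -(-5)*(3 - 2)/6 = -(-5)/6 = -1/6*(-5) = 5/6 ≈ 0.83333)
r*I(f(6, 4)) + 46 = 5*(6*(-2 - 1*6))/6 + 46 = 5*(6*(-2 - 6))/6 + 46 = 5*(6*(-8))/6 + 46 = (5/6)*(-48) + 46 = -40 + 46 = 6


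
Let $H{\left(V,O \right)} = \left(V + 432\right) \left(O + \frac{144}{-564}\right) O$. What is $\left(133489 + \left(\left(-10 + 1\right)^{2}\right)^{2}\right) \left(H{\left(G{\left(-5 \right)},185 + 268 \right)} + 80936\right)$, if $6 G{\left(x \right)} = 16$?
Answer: $\frac{587331075330400}{47} \approx 1.2496 \cdot 10^{13}$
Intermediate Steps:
$G{\left(x \right)} = \frac{8}{3}$ ($G{\left(x \right)} = \frac{1}{6} \cdot 16 = \frac{8}{3}$)
$H{\left(V,O \right)} = O \left(432 + V\right) \left(- \frac{12}{47} + O\right)$ ($H{\left(V,O \right)} = \left(432 + V\right) \left(O + 144 \left(- \frac{1}{564}\right)\right) O = \left(432 + V\right) \left(O - \frac{12}{47}\right) O = \left(432 + V\right) \left(- \frac{12}{47} + O\right) O = O \left(432 + V\right) \left(- \frac{12}{47} + O\right)$)
$\left(133489 + \left(\left(-10 + 1\right)^{2}\right)^{2}\right) \left(H{\left(G{\left(-5 \right)},185 + 268 \right)} + 80936\right) = \left(133489 + \left(\left(-10 + 1\right)^{2}\right)^{2}\right) \left(\frac{\left(185 + 268\right) \left(-5184 - 32 + 20304 \left(185 + 268\right) + 47 \left(185 + 268\right) \frac{8}{3}\right)}{47} + 80936\right) = \left(133489 + \left(\left(-9\right)^{2}\right)^{2}\right) \left(\frac{1}{47} \cdot 453 \left(-5184 - 32 + 20304 \cdot 453 + 47 \cdot 453 \cdot \frac{8}{3}\right) + 80936\right) = \left(133489 + 81^{2}\right) \left(\frac{1}{47} \cdot 453 \left(-5184 - 32 + 9197712 + 56776\right) + 80936\right) = \left(133489 + 6561\right) \left(\frac{1}{47} \cdot 453 \cdot 9249272 + 80936\right) = 140050 \left(\frac{4189920216}{47} + 80936\right) = 140050 \cdot \frac{4193724208}{47} = \frac{587331075330400}{47}$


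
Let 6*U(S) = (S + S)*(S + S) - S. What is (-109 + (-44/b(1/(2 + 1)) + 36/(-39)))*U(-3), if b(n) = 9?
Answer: -13433/18 ≈ -746.28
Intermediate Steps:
U(S) = -S/6 + 2*S²/3 (U(S) = ((S + S)*(S + S) - S)/6 = ((2*S)*(2*S) - S)/6 = (4*S² - S)/6 = (-S + 4*S²)/6 = -S/6 + 2*S²/3)
(-109 + (-44/b(1/(2 + 1)) + 36/(-39)))*U(-3) = (-109 + (-44/9 + 36/(-39)))*((⅙)*(-3)*(-1 + 4*(-3))) = (-109 + (-44*⅑ + 36*(-1/39)))*((⅙)*(-3)*(-1 - 12)) = (-109 + (-44/9 - 12/13))*((⅙)*(-3)*(-13)) = (-109 - 680/117)*(13/2) = -13433/117*13/2 = -13433/18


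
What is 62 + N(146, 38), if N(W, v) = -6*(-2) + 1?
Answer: 75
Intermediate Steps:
N(W, v) = 13 (N(W, v) = 12 + 1 = 13)
62 + N(146, 38) = 62 + 13 = 75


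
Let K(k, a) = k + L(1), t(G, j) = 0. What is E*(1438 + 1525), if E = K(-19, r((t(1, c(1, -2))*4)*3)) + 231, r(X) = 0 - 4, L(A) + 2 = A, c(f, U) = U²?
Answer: 625193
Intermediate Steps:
L(A) = -2 + A
r(X) = -4
K(k, a) = -1 + k (K(k, a) = k + (-2 + 1) = k - 1 = -1 + k)
E = 211 (E = (-1 - 19) + 231 = -20 + 231 = 211)
E*(1438 + 1525) = 211*(1438 + 1525) = 211*2963 = 625193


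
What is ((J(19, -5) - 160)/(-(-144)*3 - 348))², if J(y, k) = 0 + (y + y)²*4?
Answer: 219024/49 ≈ 4469.9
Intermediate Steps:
J(y, k) = 16*y² (J(y, k) = 0 + (2*y)²*4 = 0 + (4*y²)*4 = 0 + 16*y² = 16*y²)
((J(19, -5) - 160)/(-(-144)*3 - 348))² = ((16*19² - 160)/(-(-144)*3 - 348))² = ((16*361 - 160)/(-36*(-12) - 348))² = ((5776 - 160)/(432 - 348))² = (5616/84)² = (5616*(1/84))² = (468/7)² = 219024/49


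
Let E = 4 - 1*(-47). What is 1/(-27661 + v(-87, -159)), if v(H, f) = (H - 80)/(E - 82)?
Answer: -31/857324 ≈ -3.6159e-5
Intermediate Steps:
E = 51 (E = 4 + 47 = 51)
v(H, f) = 80/31 - H/31 (v(H, f) = (H - 80)/(51 - 82) = (-80 + H)/(-31) = (-80 + H)*(-1/31) = 80/31 - H/31)
1/(-27661 + v(-87, -159)) = 1/(-27661 + (80/31 - 1/31*(-87))) = 1/(-27661 + (80/31 + 87/31)) = 1/(-27661 + 167/31) = 1/(-857324/31) = -31/857324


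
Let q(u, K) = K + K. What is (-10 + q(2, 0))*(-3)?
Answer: 30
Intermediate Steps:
q(u, K) = 2*K
(-10 + q(2, 0))*(-3) = (-10 + 2*0)*(-3) = (-10 + 0)*(-3) = -10*(-3) = 30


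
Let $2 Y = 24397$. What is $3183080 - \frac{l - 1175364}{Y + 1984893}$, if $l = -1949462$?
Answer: $\frac{12713810273292}{3994183} \approx 3.1831 \cdot 10^{6}$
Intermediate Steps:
$Y = \frac{24397}{2}$ ($Y = \frac{1}{2} \cdot 24397 = \frac{24397}{2} \approx 12199.0$)
$3183080 - \frac{l - 1175364}{Y + 1984893} = 3183080 - \frac{-1949462 - 1175364}{\frac{24397}{2} + 1984893} = 3183080 - - \frac{3124826}{\frac{3994183}{2}} = 3183080 - \left(-3124826\right) \frac{2}{3994183} = 3183080 - - \frac{6249652}{3994183} = 3183080 + \frac{6249652}{3994183} = \frac{12713810273292}{3994183}$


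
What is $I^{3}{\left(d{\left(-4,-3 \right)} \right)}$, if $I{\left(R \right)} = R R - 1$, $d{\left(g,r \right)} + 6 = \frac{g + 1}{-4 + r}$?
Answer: $\frac{3189506048}{117649} \approx 27110.0$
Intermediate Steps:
$d{\left(g,r \right)} = -6 + \frac{1 + g}{-4 + r}$ ($d{\left(g,r \right)} = -6 + \frac{g + 1}{-4 + r} = -6 + \frac{1 + g}{-4 + r}$)
$I{\left(R \right)} = -1 + R^{2}$ ($I{\left(R \right)} = R^{2} - 1 = -1 + R^{2}$)
$I^{3}{\left(d{\left(-4,-3 \right)} \right)} = \left(-1 + \left(\frac{25 - 4 - -18}{-4 - 3}\right)^{2}\right)^{3} = \left(-1 + \left(\frac{25 - 4 + 18}{-7}\right)^{2}\right)^{3} = \left(-1 + \left(\left(- \frac{1}{7}\right) 39\right)^{2}\right)^{3} = \left(-1 + \left(- \frac{39}{7}\right)^{2}\right)^{3} = \left(-1 + \frac{1521}{49}\right)^{3} = \left(\frac{1472}{49}\right)^{3} = \frac{3189506048}{117649}$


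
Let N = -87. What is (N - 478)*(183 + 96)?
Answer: -157635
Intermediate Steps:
(N - 478)*(183 + 96) = (-87 - 478)*(183 + 96) = -565*279 = -157635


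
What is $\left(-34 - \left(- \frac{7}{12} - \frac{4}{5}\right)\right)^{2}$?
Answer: $\frac{3829849}{3600} \approx 1063.8$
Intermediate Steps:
$\left(-34 - \left(- \frac{7}{12} - \frac{4}{5}\right)\right)^{2} = \left(-34 - \left(- \frac{4}{5} + \frac{7}{-12}\right)\right)^{2} = \left(-34 + \left(\frac{4}{5} - - \frac{7}{12}\right)\right)^{2} = \left(-34 + \left(\frac{4}{5} + \frac{7}{12}\right)\right)^{2} = \left(-34 + \frac{83}{60}\right)^{2} = \left(- \frac{1957}{60}\right)^{2} = \frac{3829849}{3600}$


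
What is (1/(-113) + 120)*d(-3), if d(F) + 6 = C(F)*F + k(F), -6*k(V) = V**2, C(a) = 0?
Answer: -203385/226 ≈ -899.93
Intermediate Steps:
k(V) = -V**2/6
d(F) = -6 - F**2/6 (d(F) = -6 + (0*F - F**2/6) = -6 + (0 - F**2/6) = -6 - F**2/6)
(1/(-113) + 120)*d(-3) = (1/(-113) + 120)*(-6 - 1/6*(-3)**2) = (-1/113 + 120)*(-6 - 1/6*9) = 13559*(-6 - 3/2)/113 = (13559/113)*(-15/2) = -203385/226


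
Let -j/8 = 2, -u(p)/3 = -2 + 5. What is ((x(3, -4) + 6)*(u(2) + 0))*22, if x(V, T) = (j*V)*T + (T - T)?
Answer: -39204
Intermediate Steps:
u(p) = -9 (u(p) = -3*(-2 + 5) = -3*3 = -9)
j = -16 (j = -8*2 = -16)
x(V, T) = -16*T*V (x(V, T) = (-16*V)*T + (T - T) = -16*T*V + 0 = -16*T*V)
((x(3, -4) + 6)*(u(2) + 0))*22 = ((-16*(-4)*3 + 6)*(-9 + 0))*22 = ((192 + 6)*(-9))*22 = (198*(-9))*22 = -1782*22 = -39204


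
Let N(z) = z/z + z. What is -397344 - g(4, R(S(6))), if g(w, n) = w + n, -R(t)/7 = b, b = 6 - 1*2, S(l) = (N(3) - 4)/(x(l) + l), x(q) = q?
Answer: -397320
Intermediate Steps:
N(z) = 1 + z
S(l) = 0 (S(l) = ((1 + 3) - 4)/(l + l) = (4 - 4)/((2*l)) = 0*(1/(2*l)) = 0)
b = 4 (b = 6 - 2 = 4)
R(t) = -28 (R(t) = -7*4 = -28)
g(w, n) = n + w
-397344 - g(4, R(S(6))) = -397344 - (-28 + 4) = -397344 - 1*(-24) = -397344 + 24 = -397320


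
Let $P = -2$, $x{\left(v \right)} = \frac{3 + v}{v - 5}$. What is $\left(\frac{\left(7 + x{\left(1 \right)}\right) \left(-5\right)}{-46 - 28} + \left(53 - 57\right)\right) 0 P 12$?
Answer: $0$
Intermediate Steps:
$x{\left(v \right)} = \frac{3 + v}{-5 + v}$
$\left(\frac{\left(7 + x{\left(1 \right)}\right) \left(-5\right)}{-46 - 28} + \left(53 - 57\right)\right) 0 P 12 = \left(\frac{\left(7 + \frac{3 + 1}{-5 + 1}\right) \left(-5\right)}{-46 - 28} + \left(53 - 57\right)\right) 0 \left(-2\right) 12 = \left(\frac{\left(7 + \frac{1}{-4} \cdot 4\right) \left(-5\right)}{-46 - 28} - 4\right) 0 \cdot 12 = \left(\frac{\left(7 - 1\right) \left(-5\right)}{-74} - 4\right) 0 = \left(\left(7 - 1\right) \left(-5\right) \left(- \frac{1}{74}\right) - 4\right) 0 = \left(6 \left(-5\right) \left(- \frac{1}{74}\right) - 4\right) 0 = \left(\left(-30\right) \left(- \frac{1}{74}\right) - 4\right) 0 = \left(\frac{15}{37} - 4\right) 0 = \left(- \frac{133}{37}\right) 0 = 0$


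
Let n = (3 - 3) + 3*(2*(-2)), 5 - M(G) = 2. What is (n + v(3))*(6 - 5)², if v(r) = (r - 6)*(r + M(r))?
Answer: -30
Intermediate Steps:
M(G) = 3 (M(G) = 5 - 1*2 = 5 - 2 = 3)
v(r) = (-6 + r)*(3 + r) (v(r) = (r - 6)*(r + 3) = (-6 + r)*(3 + r))
n = -12 (n = 0 + 3*(-4) = 0 - 12 = -12)
(n + v(3))*(6 - 5)² = (-12 + (-18 + 3² - 3*3))*(6 - 5)² = (-12 + (-18 + 9 - 9))*1² = (-12 - 18)*1 = -30*1 = -30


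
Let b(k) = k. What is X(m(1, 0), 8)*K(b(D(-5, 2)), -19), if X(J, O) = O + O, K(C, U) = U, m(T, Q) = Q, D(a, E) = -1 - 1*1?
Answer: -304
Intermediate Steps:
D(a, E) = -2 (D(a, E) = -1 - 1 = -2)
X(J, O) = 2*O
X(m(1, 0), 8)*K(b(D(-5, 2)), -19) = (2*8)*(-19) = 16*(-19) = -304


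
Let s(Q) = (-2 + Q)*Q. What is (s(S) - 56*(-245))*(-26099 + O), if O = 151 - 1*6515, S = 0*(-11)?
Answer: -445392360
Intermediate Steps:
S = 0
s(Q) = Q*(-2 + Q)
O = -6364 (O = 151 - 6515 = -6364)
(s(S) - 56*(-245))*(-26099 + O) = (0*(-2 + 0) - 56*(-245))*(-26099 - 6364) = (0*(-2) + 13720)*(-32463) = (0 + 13720)*(-32463) = 13720*(-32463) = -445392360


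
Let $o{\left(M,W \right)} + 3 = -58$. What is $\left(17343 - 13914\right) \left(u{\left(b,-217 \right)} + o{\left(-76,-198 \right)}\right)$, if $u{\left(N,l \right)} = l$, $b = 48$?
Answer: $-953262$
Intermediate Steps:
$o{\left(M,W \right)} = -61$ ($o{\left(M,W \right)} = -3 - 58 = -61$)
$\left(17343 - 13914\right) \left(u{\left(b,-217 \right)} + o{\left(-76,-198 \right)}\right) = \left(17343 - 13914\right) \left(-217 - 61\right) = 3429 \left(-278\right) = -953262$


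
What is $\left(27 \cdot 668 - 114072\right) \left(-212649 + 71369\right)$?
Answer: $13567966080$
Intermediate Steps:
$\left(27 \cdot 668 - 114072\right) \left(-212649 + 71369\right) = \left(18036 - 114072\right) \left(-141280\right) = \left(-96036\right) \left(-141280\right) = 13567966080$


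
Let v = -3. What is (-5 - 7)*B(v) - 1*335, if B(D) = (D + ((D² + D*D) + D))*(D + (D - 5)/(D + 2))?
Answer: -1055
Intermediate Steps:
B(D) = (D + (-5 + D)/(2 + D))*(2*D + 2*D²) (B(D) = (D + ((D² + D²) + D))*(D + (-5 + D)/(2 + D)) = (D + (2*D² + D))*(D + (-5 + D)/(2 + D)) = (D + (D + 2*D²))*(D + (-5 + D)/(2 + D)) = (2*D + 2*D²)*(D + (-5 + D)/(2 + D)) = (D + (-5 + D)/(2 + D))*(2*D + 2*D²))
(-5 - 7)*B(v) - 1*335 = (-5 - 7)*(2*(-3)*(-5 + (-3)³ - 2*(-3) + 4*(-3)²)/(2 - 3)) - 1*335 = -24*(-3)*(-5 - 27 + 6 + 4*9)/(-1) - 335 = -24*(-3)*(-1)*(-5 - 27 + 6 + 36) - 335 = -24*(-3)*(-1)*10 - 335 = -12*60 - 335 = -720 - 335 = -1055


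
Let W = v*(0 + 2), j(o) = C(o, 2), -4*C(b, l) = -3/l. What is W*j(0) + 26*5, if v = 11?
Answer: 553/4 ≈ 138.25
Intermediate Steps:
C(b, l) = 3/(4*l) (C(b, l) = -(-3)/(4*l) = 3/(4*l))
j(o) = 3/8 (j(o) = (3/4)/2 = (3/4)*(1/2) = 3/8)
W = 22 (W = 11*(0 + 2) = 11*2 = 22)
W*j(0) + 26*5 = 22*(3/8) + 26*5 = 33/4 + 130 = 553/4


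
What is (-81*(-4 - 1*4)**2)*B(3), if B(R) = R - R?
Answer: 0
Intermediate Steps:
B(R) = 0
(-81*(-4 - 1*4)**2)*B(3) = -81*(-4 - 1*4)**2*0 = -81*(-4 - 4)**2*0 = -81*(-8)**2*0 = -81*64*0 = -5184*0 = 0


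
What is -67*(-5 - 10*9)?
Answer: 6365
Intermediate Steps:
-67*(-5 - 10*9) = -67*(-5 - 90) = -67*(-95) = 6365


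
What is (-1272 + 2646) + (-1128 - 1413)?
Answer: -1167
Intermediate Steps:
(-1272 + 2646) + (-1128 - 1413) = 1374 - 2541 = -1167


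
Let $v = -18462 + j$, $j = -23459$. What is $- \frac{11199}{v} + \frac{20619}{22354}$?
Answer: $\frac{1114711545}{937102034} \approx 1.1895$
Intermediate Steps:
$v = -41921$ ($v = -18462 - 23459 = -41921$)
$- \frac{11199}{v} + \frac{20619}{22354} = - \frac{11199}{-41921} + \frac{20619}{22354} = \left(-11199\right) \left(- \frac{1}{41921}\right) + 20619 \cdot \frac{1}{22354} = \frac{11199}{41921} + \frac{20619}{22354} = \frac{1114711545}{937102034}$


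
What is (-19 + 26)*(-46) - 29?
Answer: -351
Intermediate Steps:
(-19 + 26)*(-46) - 29 = 7*(-46) - 29 = -322 - 29 = -351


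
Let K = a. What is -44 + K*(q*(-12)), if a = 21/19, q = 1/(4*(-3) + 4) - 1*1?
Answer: -1105/38 ≈ -29.079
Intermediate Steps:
q = -9/8 (q = 1/(-12 + 4) - 1 = 1/(-8) - 1 = -1/8 - 1 = -9/8 ≈ -1.1250)
a = 21/19 (a = 21*(1/19) = 21/19 ≈ 1.1053)
K = 21/19 ≈ 1.1053
-44 + K*(q*(-12)) = -44 + 21*(-9/8*(-12))/19 = -44 + (21/19)*(27/2) = -44 + 567/38 = -1105/38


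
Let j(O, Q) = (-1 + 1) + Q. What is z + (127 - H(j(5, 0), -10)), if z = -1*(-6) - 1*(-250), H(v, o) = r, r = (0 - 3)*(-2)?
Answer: 377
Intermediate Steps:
r = 6 (r = -3*(-2) = 6)
j(O, Q) = Q (j(O, Q) = 0 + Q = Q)
H(v, o) = 6
z = 256 (z = 6 + 250 = 256)
z + (127 - H(j(5, 0), -10)) = 256 + (127 - 1*6) = 256 + (127 - 6) = 256 + 121 = 377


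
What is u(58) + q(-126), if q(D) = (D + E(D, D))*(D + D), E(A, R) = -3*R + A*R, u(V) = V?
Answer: -4064198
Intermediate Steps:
q(D) = 2*D*(D + D*(-3 + D)) (q(D) = (D + D*(-3 + D))*(D + D) = (D + D*(-3 + D))*(2*D) = 2*D*(D + D*(-3 + D)))
u(58) + q(-126) = 58 + 2*(-126)**2*(-2 - 126) = 58 + 2*15876*(-128) = 58 - 4064256 = -4064198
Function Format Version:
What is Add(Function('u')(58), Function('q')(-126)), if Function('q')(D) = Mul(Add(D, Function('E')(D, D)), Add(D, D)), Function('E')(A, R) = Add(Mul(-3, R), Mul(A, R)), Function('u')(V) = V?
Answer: -4064198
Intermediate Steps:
Function('q')(D) = Mul(2, D, Add(D, Mul(D, Add(-3, D)))) (Function('q')(D) = Mul(Add(D, Mul(D, Add(-3, D))), Add(D, D)) = Mul(Add(D, Mul(D, Add(-3, D))), Mul(2, D)) = Mul(2, D, Add(D, Mul(D, Add(-3, D)))))
Add(Function('u')(58), Function('q')(-126)) = Add(58, Mul(2, Pow(-126, 2), Add(-2, -126))) = Add(58, Mul(2, 15876, -128)) = Add(58, -4064256) = -4064198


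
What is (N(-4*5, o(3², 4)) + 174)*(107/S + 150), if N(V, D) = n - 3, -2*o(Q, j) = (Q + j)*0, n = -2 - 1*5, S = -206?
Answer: 2525026/103 ≈ 24515.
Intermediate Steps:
n = -7 (n = -2 - 5 = -7)
o(Q, j) = 0 (o(Q, j) = -(Q + j)*0/2 = -½*0 = 0)
N(V, D) = -10 (N(V, D) = -7 - 3 = -10)
(N(-4*5, o(3², 4)) + 174)*(107/S + 150) = (-10 + 174)*(107/(-206) + 150) = 164*(107*(-1/206) + 150) = 164*(-107/206 + 150) = 164*(30793/206) = 2525026/103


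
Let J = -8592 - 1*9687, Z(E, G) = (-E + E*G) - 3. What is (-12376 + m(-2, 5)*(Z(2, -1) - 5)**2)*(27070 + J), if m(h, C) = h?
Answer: -111329224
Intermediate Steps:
Z(E, G) = -3 - E + E*G
J = -18279 (J = -8592 - 9687 = -18279)
(-12376 + m(-2, 5)*(Z(2, -1) - 5)**2)*(27070 + J) = (-12376 - 2*((-3 - 1*2 + 2*(-1)) - 5)**2)*(27070 - 18279) = (-12376 - 2*((-3 - 2 - 2) - 5)**2)*8791 = (-12376 - 2*(-7 - 5)**2)*8791 = (-12376 - 2*(-12)**2)*8791 = (-12376 - 2*144)*8791 = (-12376 - 288)*8791 = -12664*8791 = -111329224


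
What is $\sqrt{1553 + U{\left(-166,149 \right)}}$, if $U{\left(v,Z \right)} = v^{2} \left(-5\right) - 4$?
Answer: $i \sqrt{136231} \approx 369.09 i$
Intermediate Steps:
$U{\left(v,Z \right)} = -4 - 5 v^{2}$ ($U{\left(v,Z \right)} = - 5 v^{2} - 4 = -4 - 5 v^{2}$)
$\sqrt{1553 + U{\left(-166,149 \right)}} = \sqrt{1553 - \left(4 + 5 \left(-166\right)^{2}\right)} = \sqrt{1553 - 137784} = \sqrt{-136231} = i \sqrt{136231}$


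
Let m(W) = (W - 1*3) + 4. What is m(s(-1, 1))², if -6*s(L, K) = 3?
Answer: ¼ ≈ 0.25000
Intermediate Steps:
s(L, K) = -½ (s(L, K) = -⅙*3 = -½)
m(W) = 1 + W (m(W) = (W - 3) + 4 = (-3 + W) + 4 = 1 + W)
m(s(-1, 1))² = (1 - ½)² = (½)² = ¼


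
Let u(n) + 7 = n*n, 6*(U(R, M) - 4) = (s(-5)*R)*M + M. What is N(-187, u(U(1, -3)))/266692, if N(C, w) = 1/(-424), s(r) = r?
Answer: -1/113077408 ≈ -8.8435e-9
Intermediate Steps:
U(R, M) = 4 + M/6 - 5*M*R/6 (U(R, M) = 4 + ((-5*R)*M + M)/6 = 4 + (-5*M*R + M)/6 = 4 + (M - 5*M*R)/6 = 4 + (M/6 - 5*M*R/6) = 4 + M/6 - 5*M*R/6)
u(n) = -7 + n² (u(n) = -7 + n*n = -7 + n²)
N(C, w) = -1/424
N(-187, u(U(1, -3)))/266692 = -1/424/266692 = -1/424*1/266692 = -1/113077408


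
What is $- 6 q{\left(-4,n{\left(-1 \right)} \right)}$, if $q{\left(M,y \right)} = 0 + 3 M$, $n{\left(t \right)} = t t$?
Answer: $72$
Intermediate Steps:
$n{\left(t \right)} = t^{2}$
$q{\left(M,y \right)} = 3 M$
$- 6 q{\left(-4,n{\left(-1 \right)} \right)} = - 6 \cdot 3 \left(-4\right) = \left(-6\right) \left(-12\right) = 72$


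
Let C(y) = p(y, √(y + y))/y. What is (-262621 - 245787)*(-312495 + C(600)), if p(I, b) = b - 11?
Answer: 11915622546061/75 - 254204*√3/15 ≈ 1.5887e+11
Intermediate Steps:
p(I, b) = -11 + b
C(y) = (-11 + √2*√y)/y (C(y) = (-11 + √(y + y))/y = (-11 + √(2*y))/y = (-11 + √2*√y)/y)
(-262621 - 245787)*(-312495 + C(600)) = (-262621 - 245787)*(-312495 + (-11 + √2*√600)/600) = -508408*(-312495 + (-11 + √2*(10*√6))/600) = -508408*(-312495 + (-11 + 20*√3)/600) = -508408*(-312495 + (-11/600 + √3/30)) = -508408*(-187497011/600 + √3/30) = 11915622546061/75 - 254204*√3/15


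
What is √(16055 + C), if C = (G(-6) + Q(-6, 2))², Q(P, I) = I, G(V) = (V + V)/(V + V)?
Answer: 8*√251 ≈ 126.74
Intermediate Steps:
G(V) = 1 (G(V) = (2*V)/((2*V)) = (2*V)*(1/(2*V)) = 1)
C = 9 (C = (1 + 2)² = 3² = 9)
√(16055 + C) = √(16055 + 9) = √16064 = 8*√251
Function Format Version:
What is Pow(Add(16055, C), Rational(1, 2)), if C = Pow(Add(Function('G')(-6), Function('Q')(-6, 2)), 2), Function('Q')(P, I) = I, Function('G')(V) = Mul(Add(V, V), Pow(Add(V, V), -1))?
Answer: Mul(8, Pow(251, Rational(1, 2))) ≈ 126.74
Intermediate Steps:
Function('G')(V) = 1 (Function('G')(V) = Mul(Mul(2, V), Pow(Mul(2, V), -1)) = Mul(Mul(2, V), Mul(Rational(1, 2), Pow(V, -1))) = 1)
C = 9 (C = Pow(Add(1, 2), 2) = Pow(3, 2) = 9)
Pow(Add(16055, C), Rational(1, 2)) = Pow(Add(16055, 9), Rational(1, 2)) = Pow(16064, Rational(1, 2)) = Mul(8, Pow(251, Rational(1, 2)))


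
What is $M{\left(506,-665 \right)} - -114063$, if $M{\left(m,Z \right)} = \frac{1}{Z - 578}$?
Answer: $\frac{141780308}{1243} \approx 1.1406 \cdot 10^{5}$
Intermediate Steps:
$M{\left(m,Z \right)} = \frac{1}{-578 + Z}$
$M{\left(506,-665 \right)} - -114063 = \frac{1}{-578 - 665} - -114063 = \frac{1}{-1243} + 114063 = - \frac{1}{1243} + 114063 = \frac{141780308}{1243}$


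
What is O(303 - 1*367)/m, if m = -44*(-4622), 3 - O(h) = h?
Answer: 67/203368 ≈ 0.00032945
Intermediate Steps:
O(h) = 3 - h
m = 203368
O(303 - 1*367)/m = (3 - (303 - 1*367))/203368 = (3 - (303 - 367))*(1/203368) = (3 - 1*(-64))*(1/203368) = (3 + 64)*(1/203368) = 67*(1/203368) = 67/203368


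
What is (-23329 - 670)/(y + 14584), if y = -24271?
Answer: 23999/9687 ≈ 2.4774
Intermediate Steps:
(-23329 - 670)/(y + 14584) = (-23329 - 670)/(-24271 + 14584) = -23999/(-9687) = -23999*(-1/9687) = 23999/9687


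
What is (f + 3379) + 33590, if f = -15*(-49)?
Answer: 37704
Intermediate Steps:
f = 735
(f + 3379) + 33590 = (735 + 3379) + 33590 = 4114 + 33590 = 37704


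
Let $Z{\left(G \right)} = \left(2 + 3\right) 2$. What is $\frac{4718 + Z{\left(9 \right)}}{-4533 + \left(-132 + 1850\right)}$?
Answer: $- \frac{4728}{2815} \approx -1.6796$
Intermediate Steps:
$Z{\left(G \right)} = 10$ ($Z{\left(G \right)} = 5 \cdot 2 = 10$)
$\frac{4718 + Z{\left(9 \right)}}{-4533 + \left(-132 + 1850\right)} = \frac{4718 + 10}{-4533 + \left(-132 + 1850\right)} = \frac{4728}{-4533 + 1718} = \frac{4728}{-2815} = 4728 \left(- \frac{1}{2815}\right) = - \frac{4728}{2815}$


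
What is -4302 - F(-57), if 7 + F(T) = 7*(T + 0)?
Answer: -3896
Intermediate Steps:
F(T) = -7 + 7*T (F(T) = -7 + 7*(T + 0) = -7 + 7*T)
-4302 - F(-57) = -4302 - (-7 + 7*(-57)) = -4302 - (-7 - 399) = -4302 - 1*(-406) = -4302 + 406 = -3896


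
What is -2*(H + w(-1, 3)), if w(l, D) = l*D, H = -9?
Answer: 24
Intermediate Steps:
w(l, D) = D*l
-2*(H + w(-1, 3)) = -2*(-9 + 3*(-1)) = -2*(-9 - 3) = -2*(-12) = 24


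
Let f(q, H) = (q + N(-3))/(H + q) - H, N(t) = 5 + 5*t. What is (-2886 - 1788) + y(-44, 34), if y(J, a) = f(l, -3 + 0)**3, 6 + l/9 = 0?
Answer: -852614207/185193 ≈ -4603.9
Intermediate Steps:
l = -54 (l = -54 + 9*0 = -54 + 0 = -54)
f(q, H) = -H + (-10 + q)/(H + q) (f(q, H) = (q + (5 + 5*(-3)))/(H + q) - H = (q + (5 - 15))/(H + q) - H = (q - 10)/(H + q) - H = (-10 + q)/(H + q) - H = -H + (-10 + q)/(H + q))
y(J, a) = 12977875/185193 (y(J, a) = ((-10 - 54 - (-3 + 0)**2 - 1*(-3 + 0)*(-54))/((-3 + 0) - 54))**3 = ((-10 - 54 - 1*(-3)**2 - 1*(-3)*(-54))/(-3 - 54))**3 = ((-10 - 54 - 1*9 - 162)/(-57))**3 = (-(-10 - 54 - 9 - 162)/57)**3 = (-1/57*(-235))**3 = (235/57)**3 = 12977875/185193)
(-2886 - 1788) + y(-44, 34) = (-2886 - 1788) + 12977875/185193 = -4674 + 12977875/185193 = -852614207/185193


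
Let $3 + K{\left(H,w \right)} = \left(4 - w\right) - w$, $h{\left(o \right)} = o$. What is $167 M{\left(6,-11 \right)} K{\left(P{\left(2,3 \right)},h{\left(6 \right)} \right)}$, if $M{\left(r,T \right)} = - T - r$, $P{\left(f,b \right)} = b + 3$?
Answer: $-9185$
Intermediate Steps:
$P{\left(f,b \right)} = 3 + b$
$K{\left(H,w \right)} = 1 - 2 w$ ($K{\left(H,w \right)} = -3 - \left(-4 + 2 w\right) = 1 - 2 w$)
$167 M{\left(6,-11 \right)} K{\left(P{\left(2,3 \right)},h{\left(6 \right)} \right)} = 167 \left(\left(-1\right) \left(-11\right) - 6\right) \left(1 - 12\right) = 167 \left(11 - 6\right) \left(1 - 12\right) = 167 \cdot 5 \left(-11\right) = 835 \left(-11\right) = -9185$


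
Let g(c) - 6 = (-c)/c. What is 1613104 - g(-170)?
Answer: 1613099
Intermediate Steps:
g(c) = 5 (g(c) = 6 + (-c)/c = 6 - 1 = 5)
1613104 - g(-170) = 1613104 - 1*5 = 1613104 - 5 = 1613099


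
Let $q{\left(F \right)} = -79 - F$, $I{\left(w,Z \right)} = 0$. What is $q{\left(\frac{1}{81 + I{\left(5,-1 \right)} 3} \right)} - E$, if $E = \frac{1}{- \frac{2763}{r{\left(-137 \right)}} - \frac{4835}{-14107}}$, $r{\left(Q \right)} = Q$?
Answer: $- \frac{253852775779}{3210842916} \approx -79.061$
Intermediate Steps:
$E = \frac{1932659}{39640036}$ ($E = \frac{1}{- \frac{2763}{-137} - \frac{4835}{-14107}} = \frac{1}{\left(-2763\right) \left(- \frac{1}{137}\right) - - \frac{4835}{14107}} = \frac{1}{\frac{2763}{137} + \frac{4835}{14107}} = \frac{1}{\frac{39640036}{1932659}} = \frac{1932659}{39640036} \approx 0.048755$)
$q{\left(\frac{1}{81 + I{\left(5,-1 \right)} 3} \right)} - E = \left(-79 - \frac{1}{81 + 0 \cdot 3}\right) - \frac{1932659}{39640036} = \left(-79 - \frac{1}{81 + 0}\right) - \frac{1932659}{39640036} = \left(-79 - \frac{1}{81}\right) - \frac{1932659}{39640036} = - \frac{6400}{81} - \frac{1932659}{39640036} = - \frac{253852775779}{3210842916}$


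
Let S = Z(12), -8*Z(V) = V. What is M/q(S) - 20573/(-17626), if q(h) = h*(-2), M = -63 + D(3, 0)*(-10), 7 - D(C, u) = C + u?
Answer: -250537/7554 ≈ -33.166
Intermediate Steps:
Z(V) = -V/8
S = -3/2 (S = -1/8*12 = -3/2 ≈ -1.5000)
D(C, u) = 7 - C - u (D(C, u) = 7 - (C + u) = 7 + (-C - u) = 7 - C - u)
M = -103 (M = -63 + (7 - 1*3 - 1*0)*(-10) = -63 + (7 - 3 + 0)*(-10) = -63 + 4*(-10) = -63 - 40 = -103)
q(h) = -2*h
M/q(S) - 20573/(-17626) = -103/((-2*(-3/2))) - 20573/(-17626) = -103/3 - 20573*(-1/17626) = -103*1/3 + 2939/2518 = -103/3 + 2939/2518 = -250537/7554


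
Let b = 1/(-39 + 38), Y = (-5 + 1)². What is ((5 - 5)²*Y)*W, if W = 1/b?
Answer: 0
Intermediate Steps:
Y = 16 (Y = (-4)² = 16)
b = -1 (b = 1/(-1) = -1)
W = -1 (W = 1/(-1) = -1)
((5 - 5)²*Y)*W = ((5 - 5)²*16)*(-1) = (0²*16)*(-1) = (0*16)*(-1) = 0*(-1) = 0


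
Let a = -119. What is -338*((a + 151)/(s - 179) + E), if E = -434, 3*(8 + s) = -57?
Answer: 15114684/103 ≈ 1.4674e+5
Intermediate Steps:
s = -27 (s = -8 + (1/3)*(-57) = -8 - 19 = -27)
-338*((a + 151)/(s - 179) + E) = -338*((-119 + 151)/(-27 - 179) - 434) = -338*(32/(-206) - 434) = -338*(32*(-1/206) - 434) = -338*(-16/103 - 434) = -338*(-44718/103) = 15114684/103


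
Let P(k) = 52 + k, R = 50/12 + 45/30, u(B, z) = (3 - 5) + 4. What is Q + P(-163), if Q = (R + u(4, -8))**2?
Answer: -470/9 ≈ -52.222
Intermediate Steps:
u(B, z) = 2 (u(B, z) = -2 + 4 = 2)
R = 17/3 (R = 50*(1/12) + 45*(1/30) = 25/6 + 3/2 = 17/3 ≈ 5.6667)
Q = 529/9 (Q = (17/3 + 2)**2 = (23/3)**2 = 529/9 ≈ 58.778)
Q + P(-163) = 529/9 + (52 - 163) = 529/9 - 111 = -470/9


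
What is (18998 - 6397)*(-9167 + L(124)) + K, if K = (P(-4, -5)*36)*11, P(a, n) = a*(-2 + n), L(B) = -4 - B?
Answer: -117115207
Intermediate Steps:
K = 11088 (K = (-4*(-2 - 5)*36)*11 = (-4*(-7)*36)*11 = (28*36)*11 = 1008*11 = 11088)
(18998 - 6397)*(-9167 + L(124)) + K = (18998 - 6397)*(-9167 + (-4 - 1*124)) + 11088 = 12601*(-9167 + (-4 - 124)) + 11088 = 12601*(-9167 - 128) + 11088 = 12601*(-9295) + 11088 = -117126295 + 11088 = -117115207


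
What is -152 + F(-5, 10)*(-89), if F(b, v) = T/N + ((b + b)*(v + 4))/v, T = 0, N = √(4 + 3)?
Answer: 1094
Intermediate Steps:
N = √7 ≈ 2.6458
F(b, v) = 2*b*(4 + v)/v (F(b, v) = 0/(√7) + ((b + b)*(v + 4))/v = 0*(√7/7) + ((2*b)*(4 + v))/v = 0 + (2*b*(4 + v))/v = 0 + 2*b*(4 + v)/v = 2*b*(4 + v)/v)
-152 + F(-5, 10)*(-89) = -152 + (2*(-5)*(4 + 10)/10)*(-89) = -152 + (2*(-5)*(⅒)*14)*(-89) = -152 - 14*(-89) = -152 + 1246 = 1094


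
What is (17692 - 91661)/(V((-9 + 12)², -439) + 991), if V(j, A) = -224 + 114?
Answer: -73969/881 ≈ -83.960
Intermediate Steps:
V(j, A) = -110
(17692 - 91661)/(V((-9 + 12)², -439) + 991) = (17692 - 91661)/(-110 + 991) = -73969/881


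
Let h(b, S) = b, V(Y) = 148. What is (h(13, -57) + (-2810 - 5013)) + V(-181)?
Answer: -7662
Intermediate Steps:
(h(13, -57) + (-2810 - 5013)) + V(-181) = (13 + (-2810 - 5013)) + 148 = (13 - 7823) + 148 = -7810 + 148 = -7662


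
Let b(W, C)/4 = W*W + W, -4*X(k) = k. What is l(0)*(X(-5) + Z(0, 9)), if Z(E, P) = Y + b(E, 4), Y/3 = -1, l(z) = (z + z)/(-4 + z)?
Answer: 0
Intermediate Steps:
X(k) = -k/4
l(z) = 2*z/(-4 + z) (l(z) = (2*z)/(-4 + z) = 2*z/(-4 + z))
b(W, C) = 4*W + 4*W**2 (b(W, C) = 4*(W*W + W) = 4*(W**2 + W) = 4*(W + W**2) = 4*W + 4*W**2)
Y = -3 (Y = 3*(-1) = -3)
Z(E, P) = -3 + 4*E*(1 + E)
l(0)*(X(-5) + Z(0, 9)) = (2*0/(-4 + 0))*(-1/4*(-5) + (-3 + 4*0*(1 + 0))) = (2*0/(-4))*(5/4 + (-3 + 4*0*1)) = (2*0*(-1/4))*(5/4 + (-3 + 0)) = 0*(5/4 - 3) = 0*(-7/4) = 0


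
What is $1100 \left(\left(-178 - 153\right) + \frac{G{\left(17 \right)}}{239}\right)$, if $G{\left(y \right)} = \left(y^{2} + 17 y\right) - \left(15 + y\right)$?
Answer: $- \frac{86419300}{239} \approx -3.6159 \cdot 10^{5}$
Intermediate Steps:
$G{\left(y \right)} = -15 + y^{2} + 16 y$
$1100 \left(\left(-178 - 153\right) + \frac{G{\left(17 \right)}}{239}\right) = 1100 \left(\left(-178 - 153\right) + \frac{-15 + 17^{2} + 16 \cdot 17}{239}\right) = 1100 \left(-331 + \left(-15 + 289 + 272\right) \frac{1}{239}\right) = 1100 \left(-331 + 546 \cdot \frac{1}{239}\right) = 1100 \left(-331 + \frac{546}{239}\right) = 1100 \left(- \frac{78563}{239}\right) = - \frac{86419300}{239}$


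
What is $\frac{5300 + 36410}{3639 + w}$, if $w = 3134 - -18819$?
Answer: $\frac{20855}{12796} \approx 1.6298$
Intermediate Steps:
$w = 21953$ ($w = 3134 + 18819 = 21953$)
$\frac{5300 + 36410}{3639 + w} = \frac{5300 + 36410}{3639 + 21953} = \frac{41710}{25592} = 41710 \cdot \frac{1}{25592} = \frac{20855}{12796}$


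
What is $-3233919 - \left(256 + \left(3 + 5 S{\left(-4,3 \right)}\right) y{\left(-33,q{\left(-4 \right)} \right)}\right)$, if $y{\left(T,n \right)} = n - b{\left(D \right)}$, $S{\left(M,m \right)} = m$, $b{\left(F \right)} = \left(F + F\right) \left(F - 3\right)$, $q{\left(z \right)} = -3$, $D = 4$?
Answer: $-3233977$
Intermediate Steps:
$b{\left(F \right)} = 2 F \left(-3 + F\right)$
$y{\left(T,n \right)} = -8 + n$ ($y{\left(T,n \right)} = n - 2 \cdot 4 \left(-3 + 4\right) = n - 2 \cdot 4 \cdot 1 = n - 8 = -8 + n$)
$-3233919 - \left(256 + \left(3 + 5 S{\left(-4,3 \right)}\right) y{\left(-33,q{\left(-4 \right)} \right)}\right) = -3233919 - \left(256 + \left(3 + 5 \cdot 3\right) \left(-8 - 3\right)\right) = -3233919 - \left(256 + \left(3 + 15\right) \left(-11\right)\right) = -3233919 - \left(256 + 18 \left(-11\right)\right) = -3233919 - \left(256 - 198\right) = -3233919 - 58 = -3233977$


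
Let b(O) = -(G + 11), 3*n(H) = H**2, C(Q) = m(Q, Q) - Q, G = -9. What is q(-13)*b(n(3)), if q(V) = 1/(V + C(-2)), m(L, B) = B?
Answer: 2/13 ≈ 0.15385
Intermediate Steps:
C(Q) = 0 (C(Q) = Q - Q = 0)
n(H) = H**2/3
q(V) = 1/V (q(V) = 1/(V + 0) = 1/V)
b(O) = -2 (b(O) = -(-9 + 11) = -1*2 = -2)
q(-13)*b(n(3)) = -2/(-13) = -1/13*(-2) = 2/13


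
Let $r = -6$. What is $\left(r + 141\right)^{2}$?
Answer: $18225$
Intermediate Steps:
$\left(r + 141\right)^{2} = \left(-6 + 141\right)^{2} = 135^{2} = 18225$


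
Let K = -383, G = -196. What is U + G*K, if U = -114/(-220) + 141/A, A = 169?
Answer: 1395539263/18590 ≈ 75069.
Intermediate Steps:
U = 25143/18590 (U = -114/(-220) + 141/169 = -114*(-1/220) + 141*(1/169) = 57/110 + 141/169 = 25143/18590 ≈ 1.3525)
U + G*K = 25143/18590 - 196*(-383) = 25143/18590 + 75068 = 1395539263/18590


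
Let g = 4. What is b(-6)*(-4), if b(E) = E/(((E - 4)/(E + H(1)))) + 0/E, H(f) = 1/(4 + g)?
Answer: 141/10 ≈ 14.100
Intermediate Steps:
H(f) = 1/8 (H(f) = 1/(4 + 4) = 1/8)
b(E) = E*(1/8 + E)/(-4 + E) (b(E) = E/(((E - 4)/(E + 1/8))) + 0/E = E/(((-4 + E)/(1/8 + E))) + 0 = E*((1/8 + E)/(-4 + E)) + 0 = E*(1/8 + E)/(-4 + E) + 0 = E*(1/8 + E)/(-4 + E))
b(-6)*(-4) = ((1/8)*(-6)*(1 + 8*(-6))/(-4 - 6))*(-4) = ((1/8)*(-6)*(1 - 48)/(-10))*(-4) = ((1/8)*(-6)*(-1/10)*(-47))*(-4) = -141/40*(-4) = 141/10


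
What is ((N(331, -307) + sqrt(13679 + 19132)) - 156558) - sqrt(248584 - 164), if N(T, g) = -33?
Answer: -156591 + sqrt(32811) - 2*sqrt(62105) ≈ -1.5691e+5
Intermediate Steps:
((N(331, -307) + sqrt(13679 + 19132)) - 156558) - sqrt(248584 - 164) = ((-33 + sqrt(13679 + 19132)) - 156558) - sqrt(248584 - 164) = ((-33 + sqrt(32811)) - 156558) - sqrt(248420) = (-156591 + sqrt(32811)) - 2*sqrt(62105) = -156591 + sqrt(32811) - 2*sqrt(62105)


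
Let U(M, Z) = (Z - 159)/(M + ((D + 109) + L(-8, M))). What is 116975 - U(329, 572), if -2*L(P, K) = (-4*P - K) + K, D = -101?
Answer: 37548562/321 ≈ 1.1697e+5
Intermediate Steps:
L(P, K) = 2*P (L(P, K) = -((-4*P - K) + K)/2 = -((-K - 4*P) + K)/2 = -(-2)*P = 2*P)
U(M, Z) = (-159 + Z)/(-8 + M) (U(M, Z) = (Z - 159)/(M + ((-101 + 109) + 2*(-8))) = (-159 + Z)/(M + (8 - 16)) = (-159 + Z)/(M - 8) = (-159 + Z)/(-8 + M))
116975 - U(329, 572) = 116975 - (-159 + 572)/(-8 + 329) = 116975 - 413/321 = 37548562/321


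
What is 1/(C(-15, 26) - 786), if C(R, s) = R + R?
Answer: -1/816 ≈ -0.0012255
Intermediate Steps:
C(R, s) = 2*R
1/(C(-15, 26) - 786) = 1/(2*(-15) - 786) = 1/(-30 - 786) = 1/(-816) = -1/816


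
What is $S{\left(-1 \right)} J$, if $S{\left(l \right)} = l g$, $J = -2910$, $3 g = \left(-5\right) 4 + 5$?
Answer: $-14550$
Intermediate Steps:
$g = -5$ ($g = \frac{\left(-5\right) 4 + 5}{3} = \frac{-20 + 5}{3} = \frac{1}{3} \left(-15\right) = -5$)
$S{\left(l \right)} = - 5 l$ ($S{\left(l \right)} = l \left(-5\right) = - 5 l$)
$S{\left(-1 \right)} J = \left(-5\right) \left(-1\right) \left(-2910\right) = 5 \left(-2910\right) = -14550$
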